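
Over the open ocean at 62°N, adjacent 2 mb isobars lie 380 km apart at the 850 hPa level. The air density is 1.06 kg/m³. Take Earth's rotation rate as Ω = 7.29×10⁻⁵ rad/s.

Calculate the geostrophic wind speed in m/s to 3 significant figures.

Coriolis parameter at 62°N:
f = 2Ω sin φ = 2 × 7.29×10⁻⁵ × sin 62° = 1.29×10⁻⁴ s⁻¹
Pressure gradient: |∂P/∂n| = 200 Pa / 380000 m = 5.26×10⁻⁴ Pa/m
Geostrophic balance (pressure-gradient force = Coriolis force):
V_g = (1/(fρ)) |∂P/∂n| = 5.26×10⁻⁴ / (1.29×10⁻⁴ × 1.06) = 3.86 m/s

3.86 m/s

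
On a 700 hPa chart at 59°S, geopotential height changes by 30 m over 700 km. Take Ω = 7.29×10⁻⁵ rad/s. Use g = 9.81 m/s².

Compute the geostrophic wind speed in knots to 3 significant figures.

Coriolis parameter at 59°S:
f = 2Ω sin φ = 2 × 7.29×10⁻⁵ × sin 59° = 1.25×10⁻⁴ s⁻¹
Height gradient: |∂Z/∂n| = 30 m / 700000 m = 4.29×10⁻⁵
On a pressure surface, geostrophic balance gives V_g = (g/f)|∂Z/∂n|:
V_g = 9.81 × 4.29×10⁻⁵ / 1.25×10⁻⁴ = 3.36 m/s
Converting: 3.36 m/s × 1.944 = 6.54 knots

6.54 knots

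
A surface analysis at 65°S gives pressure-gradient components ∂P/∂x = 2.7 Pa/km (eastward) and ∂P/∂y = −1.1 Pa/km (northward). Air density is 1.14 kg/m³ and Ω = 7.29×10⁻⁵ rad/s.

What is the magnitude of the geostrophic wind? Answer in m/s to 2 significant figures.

19 m/s

Coriolis parameter at 65°S:
f = 2Ω sin φ = 2 × 7.29×10⁻⁵ × sin 65° = 1.32×10⁻⁴ s⁻¹
In the Southern Hemisphere f is negative: f = −1.32×10⁻⁴ s⁻¹.
Component geostrophic relations (x east, y north):
u_g = −(1/(fρ)) ∂P/∂y,  v_g = (1/(fρ)) ∂P/∂x
u_g = −(−1.1×10⁻³)/(−1.32×10⁻⁴ × 1.14) = −7.30 m/s;  v_g = (2.7×10⁻³)/(−1.32×10⁻⁴ × 1.14) = −17.9 m/s
|V_g| = √(u_g² + v_g²) = 19.4 m/s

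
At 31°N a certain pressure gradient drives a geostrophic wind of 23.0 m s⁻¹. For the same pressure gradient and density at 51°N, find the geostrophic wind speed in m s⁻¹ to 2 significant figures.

15 m s⁻¹

With the same pressure gradient and density, V_g ∝ 1/f ∝ 1/sin φ.
V₂ = V₁ · sin φ₁ / sin φ₂ = 23.0 × sin 31° / sin 51°
V₂ = 23.0 × 0.5150/0.7771 = 15 m s⁻¹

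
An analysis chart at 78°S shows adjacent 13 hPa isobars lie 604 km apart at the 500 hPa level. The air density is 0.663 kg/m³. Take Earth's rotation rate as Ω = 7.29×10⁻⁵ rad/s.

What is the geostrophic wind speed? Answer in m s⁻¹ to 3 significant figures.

22.8 m s⁻¹

Coriolis parameter at 78°S:
f = 2Ω sin φ = 2 × 7.29×10⁻⁵ × sin 78° = 1.43×10⁻⁴ s⁻¹
Pressure gradient: |∂P/∂n| = 1300 Pa / 604000 m = 2.15×10⁻³ Pa/m
Geostrophic balance (pressure-gradient force = Coriolis force):
V_g = (1/(fρ)) |∂P/∂n| = 2.15×10⁻³ / (1.43×10⁻⁴ × 0.663) = 22.8 m/s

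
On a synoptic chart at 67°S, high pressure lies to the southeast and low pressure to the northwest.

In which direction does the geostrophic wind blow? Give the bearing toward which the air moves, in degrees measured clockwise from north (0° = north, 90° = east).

225°

The pressure-gradient force points toward the northwest (bearing 315°).
Geostrophic balance: in the Southern Hemisphere the Coriolis force deflects motion to the left, so the geostrophic wind blows 90° to the left of the pressure-gradient force (low pressure on the right).
Rotating 315° by 90° counterclockwise gives 225° — the wind blows toward the southwest.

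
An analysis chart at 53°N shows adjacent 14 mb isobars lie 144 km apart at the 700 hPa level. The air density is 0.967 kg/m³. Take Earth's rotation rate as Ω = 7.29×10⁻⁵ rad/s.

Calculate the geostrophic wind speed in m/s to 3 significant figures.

Coriolis parameter at 53°N:
f = 2Ω sin φ = 2 × 7.29×10⁻⁵ × sin 53° = 1.16×10⁻⁴ s⁻¹
Pressure gradient: |∂P/∂n| = 1400 Pa / 144000 m = 9.72×10⁻³ Pa/m
Geostrophic balance (pressure-gradient force = Coriolis force):
V_g = (1/(fρ)) |∂P/∂n| = 9.72×10⁻³ / (1.16×10⁻⁴ × 0.967) = 86.3 m/s

86.3 m/s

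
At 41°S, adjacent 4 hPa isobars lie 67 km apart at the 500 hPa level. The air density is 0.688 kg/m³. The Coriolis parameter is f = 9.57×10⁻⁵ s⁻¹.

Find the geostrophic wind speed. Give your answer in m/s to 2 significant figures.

91 m/s

Pressure gradient: |∂P/∂n| = 400 Pa / 67000 m = 5.97×10⁻³ Pa/m
Geostrophic balance (pressure-gradient force = Coriolis force):
V_g = (1/(fρ)) |∂P/∂n| = 5.97×10⁻³ / (9.57×10⁻⁵ × 0.688) = 90.7 m/s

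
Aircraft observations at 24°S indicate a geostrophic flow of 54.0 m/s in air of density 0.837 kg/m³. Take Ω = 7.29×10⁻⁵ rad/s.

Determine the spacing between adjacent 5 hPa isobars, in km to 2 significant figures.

Coriolis parameter at 24°S:
f = 2Ω sin φ = 2 × 7.29×10⁻⁵ × sin 24° = 5.93×10⁻⁵ s⁻¹
Geostrophic balance rearranged: |∂P/∂n| = f ρ V_g
|∂P/∂n| = 5.93×10⁻⁵ × 0.837 × 54.0 = 2.68×10⁻³ Pa/m
Isobar spacing: Δn = ΔP/|∂P/∂n| = 500 Pa / 2.68×10⁻³ Pa/m = 186543 m ≈ 190 km

190 km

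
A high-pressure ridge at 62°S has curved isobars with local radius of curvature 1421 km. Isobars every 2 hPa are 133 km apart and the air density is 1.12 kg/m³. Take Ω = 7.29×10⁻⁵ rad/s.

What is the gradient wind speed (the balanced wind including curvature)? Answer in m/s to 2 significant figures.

11 m/s

Coriolis parameter at 62°S:
f = 2Ω sin φ = 2 × 7.29×10⁻⁵ × sin 62° = 1.29×10⁻⁴ s⁻¹
Pressure gradient: |∂P/∂n| = 200 Pa / 133000 m = 1.50×10⁻³ Pa/m
Geostrophic speed: V_g = |∂P/∂n|/(fρ) = 1.50×10⁻³/(1.29×10⁻⁴ × 1.12) = 10.4 m/s
Around a high, pressure-gradient force acts outward with centrifugal, so Coriolis balances both:
fV = (1/ρ)|∂P/∂n| + V²/R  →  V² − fR·V + fR·V_g = 0
With fR = 1.29×10⁻⁴ × 1421×10³ m = 183 m/s:
V = [fR − √((fR)² − 4 fR V_g)]/2 = [183 − √(183² − 4×183×10.4)]/2 = 11.1 m/s
Supergeostrophic (V > V_g = 10.4 m/s), as expected around a high.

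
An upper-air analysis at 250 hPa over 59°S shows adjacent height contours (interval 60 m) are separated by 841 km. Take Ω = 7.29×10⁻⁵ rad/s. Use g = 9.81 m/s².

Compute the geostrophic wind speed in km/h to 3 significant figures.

Coriolis parameter at 59°S:
f = 2Ω sin φ = 2 × 7.29×10⁻⁵ × sin 59° = 1.25×10⁻⁴ s⁻¹
Height gradient: |∂Z/∂n| = 60 m / 841000 m = 7.13×10⁻⁵
On a pressure surface, geostrophic balance gives V_g = (g/f)|∂Z/∂n|:
V_g = 9.81 × 7.13×10⁻⁵ / 1.25×10⁻⁴ = 5.60 m/s
Converting: 5.60 m/s × 3.6 = 20.2 km/h

20.2 km/h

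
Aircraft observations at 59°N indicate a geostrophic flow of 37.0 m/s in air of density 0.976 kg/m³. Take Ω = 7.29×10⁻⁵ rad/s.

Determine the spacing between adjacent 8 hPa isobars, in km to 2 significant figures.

Coriolis parameter at 59°N:
f = 2Ω sin φ = 2 × 7.29×10⁻⁵ × sin 59° = 1.25×10⁻⁴ s⁻¹
Geostrophic balance rearranged: |∂P/∂n| = f ρ V_g
|∂P/∂n| = 1.25×10⁻⁴ × 0.976 × 37.0 = 4.51×10⁻³ Pa/m
Isobar spacing: Δn = ΔP/|∂P/∂n| = 800 Pa / 4.51×10⁻³ Pa/m = 177262 m ≈ 180 km

180 km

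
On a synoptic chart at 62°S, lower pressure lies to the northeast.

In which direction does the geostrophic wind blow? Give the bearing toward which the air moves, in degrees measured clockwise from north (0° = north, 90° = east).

The pressure-gradient force points toward the northeast (bearing 045°).
Geostrophic balance: in the Southern Hemisphere the Coriolis force deflects motion to the left, so the geostrophic wind blows 90° to the left of the pressure-gradient force (low pressure on the right).
Rotating 045° by 90° counterclockwise gives 315° — the wind blows toward the northwest.

315°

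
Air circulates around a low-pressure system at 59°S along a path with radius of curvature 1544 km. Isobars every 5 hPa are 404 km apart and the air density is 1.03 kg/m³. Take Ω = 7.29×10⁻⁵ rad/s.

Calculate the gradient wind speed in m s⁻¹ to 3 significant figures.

9.18 m s⁻¹

Coriolis parameter at 59°S:
f = 2Ω sin φ = 2 × 7.29×10⁻⁵ × sin 59° = 1.25×10⁻⁴ s⁻¹
Pressure gradient: |∂P/∂n| = 500 Pa / 404000 m = 1.24×10⁻³ Pa/m
Geostrophic speed: V_g = |∂P/∂n|/(fρ) = 1.24×10⁻³/(1.25×10⁻⁴ × 1.03) = 9.61 m/s
Around a low, centrifugal force acts outward with Coriolis, so pressure-gradient force balances both:
(1/ρ)|∂P/∂n| = fV + V²/R  →  V² + fR·V − fR·V_g = 0
With fR = 1.25×10⁻⁴ × 1544×10³ m = 193 m/s:
V = [−fR + √((fR)² + 4 fR V_g)]/2 = [−193 + √(193² + 4×193×9.61)]/2 = 9.18 m/s
Subgeostrophic (V < V_g = 9.61 m/s), as expected around a low.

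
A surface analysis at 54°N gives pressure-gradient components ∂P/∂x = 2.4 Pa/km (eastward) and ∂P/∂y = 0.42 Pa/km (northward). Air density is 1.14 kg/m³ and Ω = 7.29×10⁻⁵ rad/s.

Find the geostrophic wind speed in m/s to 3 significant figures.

18.1 m/s

Coriolis parameter at 54°N:
f = 2Ω sin φ = 2 × 7.29×10⁻⁵ × sin 54° = 1.18×10⁻⁴ s⁻¹
Component geostrophic relations (x east, y north):
u_g = −(1/(fρ)) ∂P/∂y,  v_g = (1/(fρ)) ∂P/∂x
u_g = −(0.42×10⁻³)/(1.18×10⁻⁴ × 1.14) = −3.12 m/s;  v_g = (2.4×10⁻³)/(1.18×10⁻⁴ × 1.14) = 17.8 m/s
|V_g| = √(u_g² + v_g²) = 18.1 m/s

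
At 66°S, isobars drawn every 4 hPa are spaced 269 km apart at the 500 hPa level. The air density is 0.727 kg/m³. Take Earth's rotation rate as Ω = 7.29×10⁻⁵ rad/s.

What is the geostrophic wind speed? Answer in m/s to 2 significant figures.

15 m/s

Coriolis parameter at 66°S:
f = 2Ω sin φ = 2 × 7.29×10⁻⁵ × sin 66° = 1.33×10⁻⁴ s⁻¹
Pressure gradient: |∂P/∂n| = 400 Pa / 269000 m = 1.49×10⁻³ Pa/m
Geostrophic balance (pressure-gradient force = Coriolis force):
V_g = (1/(fρ)) |∂P/∂n| = 1.49×10⁻³ / (1.33×10⁻⁴ × 0.727) = 15.4 m/s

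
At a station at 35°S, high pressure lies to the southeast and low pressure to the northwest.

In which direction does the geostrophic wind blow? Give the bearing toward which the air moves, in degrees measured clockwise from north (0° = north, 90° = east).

225°

The pressure-gradient force points toward the northwest (bearing 315°).
Geostrophic balance: in the Southern Hemisphere the Coriolis force deflects motion to the left, so the geostrophic wind blows 90° to the left of the pressure-gradient force (low pressure on the right).
Rotating 315° by 90° counterclockwise gives 225° — the wind blows toward the southwest.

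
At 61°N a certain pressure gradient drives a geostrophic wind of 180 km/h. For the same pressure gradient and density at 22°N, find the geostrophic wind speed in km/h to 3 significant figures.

420 km/h

With the same pressure gradient and density, V_g ∝ 1/f ∝ 1/sin φ.
V₂ = V₁ · sin φ₁ / sin φ₂ = 180 × sin 61° / sin 22°
V₂ = 180 × 0.8746/0.3746 = 420 km/h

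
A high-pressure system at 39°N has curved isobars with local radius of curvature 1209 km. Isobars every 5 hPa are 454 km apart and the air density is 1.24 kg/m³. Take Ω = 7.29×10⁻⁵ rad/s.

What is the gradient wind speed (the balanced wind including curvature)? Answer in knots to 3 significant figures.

Coriolis parameter at 39°N:
f = 2Ω sin φ = 2 × 7.29×10⁻⁵ × sin 39° = 9.18×10⁻⁵ s⁻¹
Pressure gradient: |∂P/∂n| = 500 Pa / 454000 m = 1.10×10⁻³ Pa/m
Geostrophic speed: V_g = |∂P/∂n|/(fρ) = 1.10×10⁻³/(9.18×10⁻⁵ × 1.24) = 9.68 m/s
Around a high, pressure-gradient force acts outward with centrifugal, so Coriolis balances both:
fV = (1/ρ)|∂P/∂n| + V²/R  →  V² − fR·V + fR·V_g = 0
With fR = 9.18×10⁻⁵ × 1209×10³ m = 111 m/s:
V = [fR − √((fR)² − 4 fR V_g)]/2 = [111 − √(111² − 4×111×9.68)]/2 = 10.7 m/s
Supergeostrophic (V > V_g = 9.68 m/s), as expected around a high.
Converting: 10.7 m/s × 1.944 = 20.8 knots

20.8 knots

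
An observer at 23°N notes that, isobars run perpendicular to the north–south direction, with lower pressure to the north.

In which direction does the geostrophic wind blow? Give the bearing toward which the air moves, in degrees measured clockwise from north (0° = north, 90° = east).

The pressure-gradient force points toward the north (bearing 000°).
Geostrophic balance: in the Northern Hemisphere the Coriolis force deflects motion to the right, so the geostrophic wind blows 90° to the right of the pressure-gradient force (low pressure on the left).
Rotating 000° by 90° clockwise gives 090° — the wind blows toward the east.

090°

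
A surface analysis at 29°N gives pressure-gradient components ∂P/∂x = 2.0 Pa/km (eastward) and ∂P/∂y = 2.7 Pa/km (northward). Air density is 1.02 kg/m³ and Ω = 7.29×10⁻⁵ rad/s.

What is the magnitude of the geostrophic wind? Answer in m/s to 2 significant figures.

47 m/s

Coriolis parameter at 29°N:
f = 2Ω sin φ = 2 × 7.29×10⁻⁵ × sin 29° = 7.07×10⁻⁵ s⁻¹
Component geostrophic relations (x east, y north):
u_g = −(1/(fρ)) ∂P/∂y,  v_g = (1/(fρ)) ∂P/∂x
u_g = −(2.7×10⁻³)/(7.07×10⁻⁵ × 1.02) = −37.4 m/s;  v_g = (2.0×10⁻³)/(7.07×10⁻⁵ × 1.02) = 27.7 m/s
|V_g| = √(u_g² + v_g²) = 46.6 m/s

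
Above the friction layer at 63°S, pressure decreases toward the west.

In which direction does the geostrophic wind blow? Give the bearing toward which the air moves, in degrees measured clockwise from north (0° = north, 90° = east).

180°

The pressure-gradient force points toward the west (bearing 270°).
Geostrophic balance: in the Southern Hemisphere the Coriolis force deflects motion to the left, so the geostrophic wind blows 90° to the left of the pressure-gradient force (low pressure on the right).
Rotating 270° by 90° counterclockwise gives 180° — the wind blows toward the south.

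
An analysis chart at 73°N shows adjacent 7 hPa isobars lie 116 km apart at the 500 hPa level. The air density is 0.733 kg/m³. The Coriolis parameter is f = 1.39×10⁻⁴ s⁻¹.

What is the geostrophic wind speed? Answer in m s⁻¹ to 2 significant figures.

59 m s⁻¹

Pressure gradient: |∂P/∂n| = 700 Pa / 116000 m = 6.03×10⁻³ Pa/m
Geostrophic balance (pressure-gradient force = Coriolis force):
V_g = (1/(fρ)) |∂P/∂n| = 6.03×10⁻³ / (1.39×10⁻⁴ × 0.733) = 59.2 m/s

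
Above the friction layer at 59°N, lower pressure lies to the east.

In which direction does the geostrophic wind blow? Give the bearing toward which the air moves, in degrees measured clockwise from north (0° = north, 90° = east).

180°

The pressure-gradient force points toward the east (bearing 090°).
Geostrophic balance: in the Northern Hemisphere the Coriolis force deflects motion to the right, so the geostrophic wind blows 90° to the right of the pressure-gradient force (low pressure on the left).
Rotating 090° by 90° clockwise gives 180° — the wind blows toward the south.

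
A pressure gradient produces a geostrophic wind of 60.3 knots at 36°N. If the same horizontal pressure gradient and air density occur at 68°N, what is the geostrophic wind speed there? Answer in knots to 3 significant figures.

With the same pressure gradient and density, V_g ∝ 1/f ∝ 1/sin φ.
V₂ = V₁ · sin φ₁ / sin φ₂ = 60.3 × sin 36° / sin 68°
V₂ = 60.3 × 0.5878/0.9272 = 38.2 knots

38.2 knots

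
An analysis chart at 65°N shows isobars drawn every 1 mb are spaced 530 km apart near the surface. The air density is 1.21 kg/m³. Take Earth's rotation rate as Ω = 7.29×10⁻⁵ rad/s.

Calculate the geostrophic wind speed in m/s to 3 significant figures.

1.18 m/s

Coriolis parameter at 65°N:
f = 2Ω sin φ = 2 × 7.29×10⁻⁵ × sin 65° = 1.32×10⁻⁴ s⁻¹
Pressure gradient: |∂P/∂n| = 100 Pa / 530000 m = 1.89×10⁻⁴ Pa/m
Geostrophic balance (pressure-gradient force = Coriolis force):
V_g = (1/(fρ)) |∂P/∂n| = 1.89×10⁻⁴ / (1.32×10⁻⁴ × 1.21) = 1.18 m/s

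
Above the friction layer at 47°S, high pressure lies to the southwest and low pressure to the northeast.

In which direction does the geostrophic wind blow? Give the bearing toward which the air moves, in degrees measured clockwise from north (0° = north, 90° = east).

The pressure-gradient force points toward the northeast (bearing 045°).
Geostrophic balance: in the Southern Hemisphere the Coriolis force deflects motion to the left, so the geostrophic wind blows 90° to the left of the pressure-gradient force (low pressure on the right).
Rotating 045° by 90° counterclockwise gives 315° — the wind blows toward the northwest.

315°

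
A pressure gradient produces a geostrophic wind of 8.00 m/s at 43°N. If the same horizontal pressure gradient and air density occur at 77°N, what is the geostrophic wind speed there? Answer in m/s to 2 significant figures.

With the same pressure gradient and density, V_g ∝ 1/f ∝ 1/sin φ.
V₂ = V₁ · sin φ₁ / sin φ₂ = 8.00 × sin 43° / sin 77°
V₂ = 8.00 × 0.6820/0.9744 = 5.6 m/s

5.6 m/s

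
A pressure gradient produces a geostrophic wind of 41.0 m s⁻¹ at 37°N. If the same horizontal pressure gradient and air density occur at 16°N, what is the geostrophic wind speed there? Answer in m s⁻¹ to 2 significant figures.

With the same pressure gradient and density, V_g ∝ 1/f ∝ 1/sin φ.
V₂ = V₁ · sin φ₁ / sin φ₂ = 41.0 × sin 37° / sin 16°
V₂ = 41.0 × 0.6018/0.2756 = 90 m s⁻¹

90 m s⁻¹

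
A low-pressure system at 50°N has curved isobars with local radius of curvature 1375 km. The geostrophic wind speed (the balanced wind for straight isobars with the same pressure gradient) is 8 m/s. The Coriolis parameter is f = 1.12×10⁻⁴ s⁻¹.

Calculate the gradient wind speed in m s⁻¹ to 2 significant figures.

Around a low, centrifugal force acts outward with Coriolis, so pressure-gradient force balances both:
(1/ρ)|∂P/∂n| = fV + V²/R  →  V² + fR·V − fR·V_g = 0
With fR = 1.12×10⁻⁴ × 1375×10³ m = 154 m/s:
V = [−fR + √((fR)² + 4 fR V_g)]/2 = [−154 + √(154² + 4×154×8)]/2 = 7.62 m/s
Subgeostrophic (V < V_g = 8 m/s), as expected around a low.

7.6 m s⁻¹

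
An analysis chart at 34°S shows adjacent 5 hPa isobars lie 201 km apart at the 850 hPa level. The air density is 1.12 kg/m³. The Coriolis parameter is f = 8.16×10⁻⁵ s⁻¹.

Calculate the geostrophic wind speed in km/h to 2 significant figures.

98 km/h

Pressure gradient: |∂P/∂n| = 500 Pa / 201000 m = 2.49×10⁻³ Pa/m
Geostrophic balance (pressure-gradient force = Coriolis force):
V_g = (1/(fρ)) |∂P/∂n| = 2.49×10⁻³ / (8.16×10⁻⁵ × 1.12) = 27.2 m/s
Converting: 27.2 m/s × 3.6 = 98 km/h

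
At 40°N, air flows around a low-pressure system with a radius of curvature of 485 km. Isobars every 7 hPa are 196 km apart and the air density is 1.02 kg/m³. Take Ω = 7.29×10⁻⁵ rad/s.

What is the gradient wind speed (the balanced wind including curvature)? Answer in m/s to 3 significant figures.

24.3 m/s

Coriolis parameter at 40°N:
f = 2Ω sin φ = 2 × 7.29×10⁻⁵ × sin 40° = 9.37×10⁻⁵ s⁻¹
Pressure gradient: |∂P/∂n| = 700 Pa / 196000 m = 3.57×10⁻³ Pa/m
Geostrophic speed: V_g = |∂P/∂n|/(fρ) = 3.57×10⁻³/(9.37×10⁻⁵ × 1.02) = 37.4 m/s
Around a low, centrifugal force acts outward with Coriolis, so pressure-gradient force balances both:
(1/ρ)|∂P/∂n| = fV + V²/R  →  V² + fR·V − fR·V_g = 0
With fR = 9.37×10⁻⁵ × 485×10³ m = 45.5 m/s:
V = [−fR + √((fR)² + 4 fR V_g)]/2 = [−45.5 + √(45.5² + 4×45.5×37.4)]/2 = 24.3 m/s
Subgeostrophic (V < V_g = 37.4 m/s), as expected around a low.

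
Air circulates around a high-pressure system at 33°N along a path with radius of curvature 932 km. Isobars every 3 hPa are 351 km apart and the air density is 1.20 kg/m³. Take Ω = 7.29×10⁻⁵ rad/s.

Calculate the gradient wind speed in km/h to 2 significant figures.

38 km/h

Coriolis parameter at 33°N:
f = 2Ω sin φ = 2 × 7.29×10⁻⁵ × sin 33° = 7.94×10⁻⁵ s⁻¹
Pressure gradient: |∂P/∂n| = 300 Pa / 351000 m = 8.55×10⁻⁴ Pa/m
Geostrophic speed: V_g = |∂P/∂n|/(fρ) = 8.55×10⁻⁴/(7.94×10⁻⁵ × 1.20) = 8.97 m/s
Around a high, pressure-gradient force acts outward with centrifugal, so Coriolis balances both:
fV = (1/ρ)|∂P/∂n| + V²/R  →  V² − fR·V + fR·V_g = 0
With fR = 7.94×10⁻⁵ × 932×10³ m = 74.0 m/s:
V = [fR − √((fR)² − 4 fR V_g)]/2 = [74.0 − √(74.0² − 4×74.0×8.97)]/2 = 10.4 m/s
Supergeostrophic (V > V_g = 8.97 m/s), as expected around a high.
Converting: 10.4 m/s × 3.6 = 38 km/h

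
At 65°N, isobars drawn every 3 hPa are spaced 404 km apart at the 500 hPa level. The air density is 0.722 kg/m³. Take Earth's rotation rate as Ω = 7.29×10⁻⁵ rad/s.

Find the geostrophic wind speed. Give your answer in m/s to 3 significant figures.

7.78 m/s

Coriolis parameter at 65°N:
f = 2Ω sin φ = 2 × 7.29×10⁻⁵ × sin 65° = 1.32×10⁻⁴ s⁻¹
Pressure gradient: |∂P/∂n| = 300 Pa / 404000 m = 7.43×10⁻⁴ Pa/m
Geostrophic balance (pressure-gradient force = Coriolis force):
V_g = (1/(fρ)) |∂P/∂n| = 7.43×10⁻⁴ / (1.32×10⁻⁴ × 0.722) = 7.78 m/s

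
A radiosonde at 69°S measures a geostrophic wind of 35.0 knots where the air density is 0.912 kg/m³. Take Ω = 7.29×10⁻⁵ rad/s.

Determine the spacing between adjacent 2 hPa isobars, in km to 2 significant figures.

89 km

Coriolis parameter at 69°S:
f = 2Ω sin φ = 2 × 7.29×10⁻⁵ × sin 69° = 1.36×10⁻⁴ s⁻¹
Wind speed in SI: 35.0 knots = 18.0 m/s
Geostrophic balance rearranged: |∂P/∂n| = f ρ V_g
|∂P/∂n| = 1.36×10⁻⁴ × 0.912 × 18.0 = 2.24×10⁻³ Pa/m
Isobar spacing: Δn = ΔP/|∂P/∂n| = 200 Pa / 2.24×10⁻³ Pa/m = 89479 m ≈ 89 km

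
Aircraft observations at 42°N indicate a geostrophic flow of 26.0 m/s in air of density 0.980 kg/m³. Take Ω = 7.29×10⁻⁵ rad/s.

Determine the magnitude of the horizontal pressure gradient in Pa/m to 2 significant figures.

Coriolis parameter at 42°N:
f = 2Ω sin φ = 2 × 7.29×10⁻⁵ × sin 42° = 9.76×10⁻⁵ s⁻¹
Geostrophic balance rearranged: |∂P/∂n| = f ρ V_g
|∂P/∂n| = 9.76×10⁻⁵ × 0.980 × 26.0 = 2.49×10⁻³ Pa/m

2.5×10⁻³ Pa/m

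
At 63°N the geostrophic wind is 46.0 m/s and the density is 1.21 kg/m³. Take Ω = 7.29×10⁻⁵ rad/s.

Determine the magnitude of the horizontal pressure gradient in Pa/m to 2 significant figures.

Coriolis parameter at 63°N:
f = 2Ω sin φ = 2 × 7.29×10⁻⁵ × sin 63° = 1.30×10⁻⁴ s⁻¹
Geostrophic balance rearranged: |∂P/∂n| = f ρ V_g
|∂P/∂n| = 1.30×10⁻⁴ × 1.21 × 46.0 = 7.23×10⁻³ Pa/m

7.2×10⁻³ Pa/m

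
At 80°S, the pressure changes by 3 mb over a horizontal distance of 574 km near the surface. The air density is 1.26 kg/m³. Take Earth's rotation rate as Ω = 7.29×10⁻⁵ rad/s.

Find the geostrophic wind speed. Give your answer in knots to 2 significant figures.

Coriolis parameter at 80°S:
f = 2Ω sin φ = 2 × 7.29×10⁻⁵ × sin 80° = 1.44×10⁻⁴ s⁻¹
Pressure gradient: |∂P/∂n| = 300 Pa / 574000 m = 5.23×10⁻⁴ Pa/m
Geostrophic balance (pressure-gradient force = Coriolis force):
V_g = (1/(fρ)) |∂P/∂n| = 5.23×10⁻⁴ / (1.44×10⁻⁴ × 1.26) = 2.89 m/s
Converting: 2.89 m/s × 1.944 = 5.6 knots

5.6 knots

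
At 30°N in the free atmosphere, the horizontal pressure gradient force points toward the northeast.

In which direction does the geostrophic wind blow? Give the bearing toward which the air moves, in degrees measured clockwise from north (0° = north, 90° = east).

135°

The pressure-gradient force points toward the northeast (bearing 045°).
Geostrophic balance: in the Northern Hemisphere the Coriolis force deflects motion to the right, so the geostrophic wind blows 90° to the right of the pressure-gradient force (low pressure on the left).
Rotating 045° by 90° clockwise gives 135° — the wind blows toward the southeast.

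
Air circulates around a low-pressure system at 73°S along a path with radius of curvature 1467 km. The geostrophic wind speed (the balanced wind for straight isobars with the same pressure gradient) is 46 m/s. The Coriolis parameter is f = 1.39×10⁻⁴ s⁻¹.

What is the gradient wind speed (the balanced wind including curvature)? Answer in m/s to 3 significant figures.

38.7 m/s

Around a low, centrifugal force acts outward with Coriolis, so pressure-gradient force balances both:
(1/ρ)|∂P/∂n| = fV + V²/R  →  V² + fR·V − fR·V_g = 0
With fR = 1.39×10⁻⁴ × 1467×10³ m = 204 m/s:
V = [−fR + √((fR)² + 4 fR V_g)]/2 = [−204 + √(204² + 4×204×46)]/2 = 38.7 m/s
Subgeostrophic (V < V_g = 46 m/s), as expected around a low.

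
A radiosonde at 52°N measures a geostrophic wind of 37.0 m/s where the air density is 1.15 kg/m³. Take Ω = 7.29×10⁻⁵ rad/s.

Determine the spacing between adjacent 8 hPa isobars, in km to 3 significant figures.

164 km

Coriolis parameter at 52°N:
f = 2Ω sin φ = 2 × 7.29×10⁻⁵ × sin 52° = 1.15×10⁻⁴ s⁻¹
Geostrophic balance rearranged: |∂P/∂n| = f ρ V_g
|∂P/∂n| = 1.15×10⁻⁴ × 1.15 × 37.0 = 4.89×10⁻³ Pa/m
Isobar spacing: Δn = ΔP/|∂P/∂n| = 800 Pa / 4.89×10⁻³ Pa/m = 163644 m ≈ 164 km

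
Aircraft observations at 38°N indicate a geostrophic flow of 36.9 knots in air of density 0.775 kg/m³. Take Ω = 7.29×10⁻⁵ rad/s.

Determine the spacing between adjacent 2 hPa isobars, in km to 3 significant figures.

Coriolis parameter at 38°N:
f = 2Ω sin φ = 2 × 7.29×10⁻⁵ × sin 38° = 8.98×10⁻⁵ s⁻¹
Wind speed in SI: 36.9 knots = 19.0 m/s
Geostrophic balance rearranged: |∂P/∂n| = f ρ V_g
|∂P/∂n| = 8.98×10⁻⁵ × 0.775 × 19.0 = 1.32×10⁻³ Pa/m
Isobar spacing: Δn = ΔP/|∂P/∂n| = 200 Pa / 1.32×10⁻³ Pa/m = 151448 m ≈ 151 km

151 km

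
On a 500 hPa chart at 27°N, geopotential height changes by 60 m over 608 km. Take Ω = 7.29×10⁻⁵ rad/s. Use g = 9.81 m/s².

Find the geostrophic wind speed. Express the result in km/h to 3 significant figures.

52.7 km/h

Coriolis parameter at 27°N:
f = 2Ω sin φ = 2 × 7.29×10⁻⁵ × sin 27° = 6.62×10⁻⁵ s⁻¹
Height gradient: |∂Z/∂n| = 60 m / 608000 m = 9.87×10⁻⁵
On a pressure surface, geostrophic balance gives V_g = (g/f)|∂Z/∂n|:
V_g = 9.81 × 9.87×10⁻⁵ / 6.62×10⁻⁵ = 14.6 m/s
Converting: 14.6 m/s × 3.6 = 52.7 km/h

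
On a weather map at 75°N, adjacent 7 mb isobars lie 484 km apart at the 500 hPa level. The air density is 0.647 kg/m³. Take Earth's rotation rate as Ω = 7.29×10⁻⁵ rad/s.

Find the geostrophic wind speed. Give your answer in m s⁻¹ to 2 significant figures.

Coriolis parameter at 75°N:
f = 2Ω sin φ = 2 × 7.29×10⁻⁵ × sin 75° = 1.41×10⁻⁴ s⁻¹
Pressure gradient: |∂P/∂n| = 700 Pa / 484000 m = 1.45×10⁻³ Pa/m
Geostrophic balance (pressure-gradient force = Coriolis force):
V_g = (1/(fρ)) |∂P/∂n| = 1.45×10⁻³ / (1.41×10⁻⁴ × 0.647) = 15.9 m/s

16 m s⁻¹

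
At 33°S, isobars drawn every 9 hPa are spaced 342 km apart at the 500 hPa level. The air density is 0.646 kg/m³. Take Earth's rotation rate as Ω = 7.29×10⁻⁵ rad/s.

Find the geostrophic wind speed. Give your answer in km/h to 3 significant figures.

185 km/h

Coriolis parameter at 33°S:
f = 2Ω sin φ = 2 × 7.29×10⁻⁵ × sin 33° = 7.94×10⁻⁵ s⁻¹
Pressure gradient: |∂P/∂n| = 900 Pa / 342000 m = 2.63×10⁻³ Pa/m
Geostrophic balance (pressure-gradient force = Coriolis force):
V_g = (1/(fρ)) |∂P/∂n| = 2.63×10⁻³ / (7.94×10⁻⁵ × 0.646) = 51.3 m/s
Converting: 51.3 m/s × 3.6 = 185 km/h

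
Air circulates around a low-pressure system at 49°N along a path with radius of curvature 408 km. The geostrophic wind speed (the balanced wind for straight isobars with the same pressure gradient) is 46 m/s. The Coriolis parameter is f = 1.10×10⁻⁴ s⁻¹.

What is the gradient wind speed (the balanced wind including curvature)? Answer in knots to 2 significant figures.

Around a low, centrifugal force acts outward with Coriolis, so pressure-gradient force balances both:
(1/ρ)|∂P/∂n| = fV + V²/R  →  V² + fR·V − fR·V_g = 0
With fR = 1.10×10⁻⁴ × 408×10³ m = 44.9 m/s:
V = [−fR + √((fR)² + 4 fR V_g)]/2 = [−44.9 + √(44.9² + 4×44.9×46)]/2 = 28.2 m/s
Subgeostrophic (V < V_g = 46 m/s), as expected around a low.
Converting: 28.2 m/s × 1.944 = 55 knots

55 knots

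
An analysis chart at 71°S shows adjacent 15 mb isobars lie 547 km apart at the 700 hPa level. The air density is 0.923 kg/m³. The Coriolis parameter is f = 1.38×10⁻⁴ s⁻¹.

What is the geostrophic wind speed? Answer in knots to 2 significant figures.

Pressure gradient: |∂P/∂n| = 1500 Pa / 547000 m = 2.74×10⁻³ Pa/m
Geostrophic balance (pressure-gradient force = Coriolis force):
V_g = (1/(fρ)) |∂P/∂n| = 2.74×10⁻³ / (1.38×10⁻⁴ × 0.923) = 21.5 m/s
Converting: 21.5 m/s × 1.944 = 42 knots

42 knots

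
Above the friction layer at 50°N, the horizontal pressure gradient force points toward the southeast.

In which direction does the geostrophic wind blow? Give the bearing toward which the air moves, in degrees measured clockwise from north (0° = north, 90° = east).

225°

The pressure-gradient force points toward the southeast (bearing 135°).
Geostrophic balance: in the Northern Hemisphere the Coriolis force deflects motion to the right, so the geostrophic wind blows 90° to the right of the pressure-gradient force (low pressure on the left).
Rotating 135° by 90° clockwise gives 225° — the wind blows toward the southwest.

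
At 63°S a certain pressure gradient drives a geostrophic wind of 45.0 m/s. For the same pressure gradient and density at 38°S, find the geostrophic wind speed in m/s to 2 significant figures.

65 m/s

With the same pressure gradient and density, V_g ∝ 1/f ∝ 1/sin φ.
V₂ = V₁ · sin φ₁ / sin φ₂ = 45.0 × sin 63° / sin 38°
V₂ = 45.0 × 0.8910/0.6157 = 65 m/s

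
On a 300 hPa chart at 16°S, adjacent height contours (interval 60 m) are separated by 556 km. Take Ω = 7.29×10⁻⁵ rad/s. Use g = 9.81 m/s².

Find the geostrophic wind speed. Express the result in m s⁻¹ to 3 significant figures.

Coriolis parameter at 16°S:
f = 2Ω sin φ = 2 × 7.29×10⁻⁵ × sin 16° = 4.02×10⁻⁵ s⁻¹
Height gradient: |∂Z/∂n| = 60 m / 556000 m = 1.08×10⁻⁴
On a pressure surface, geostrophic balance gives V_g = (g/f)|∂Z/∂n|:
V_g = 9.81 × 1.08×10⁻⁴ / 4.02×10⁻⁵ = 26.3 m/s

26.3 m s⁻¹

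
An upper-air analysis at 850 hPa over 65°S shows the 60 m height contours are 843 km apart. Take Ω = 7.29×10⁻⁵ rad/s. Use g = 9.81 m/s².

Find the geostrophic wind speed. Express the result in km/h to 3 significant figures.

19.0 km/h

Coriolis parameter at 65°S:
f = 2Ω sin φ = 2 × 7.29×10⁻⁵ × sin 65° = 1.32×10⁻⁴ s⁻¹
Height gradient: |∂Z/∂n| = 60 m / 843000 m = 7.12×10⁻⁵
On a pressure surface, geostrophic balance gives V_g = (g/f)|∂Z/∂n|:
V_g = 9.81 × 7.12×10⁻⁵ / 1.32×10⁻⁴ = 5.28 m/s
Converting: 5.28 m/s × 3.6 = 19.0 km/h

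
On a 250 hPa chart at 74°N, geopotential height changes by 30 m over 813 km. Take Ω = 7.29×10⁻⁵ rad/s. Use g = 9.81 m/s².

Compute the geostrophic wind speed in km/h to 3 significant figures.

Coriolis parameter at 74°N:
f = 2Ω sin φ = 2 × 7.29×10⁻⁵ × sin 74° = 1.40×10⁻⁴ s⁻¹
Height gradient: |∂Z/∂n| = 30 m / 813000 m = 3.69×10⁻⁵
On a pressure surface, geostrophic balance gives V_g = (g/f)|∂Z/∂n|:
V_g = 9.81 × 3.69×10⁻⁵ / 1.40×10⁻⁴ = 2.58 m/s
Converting: 2.58 m/s × 3.6 = 9.30 km/h

9.30 km/h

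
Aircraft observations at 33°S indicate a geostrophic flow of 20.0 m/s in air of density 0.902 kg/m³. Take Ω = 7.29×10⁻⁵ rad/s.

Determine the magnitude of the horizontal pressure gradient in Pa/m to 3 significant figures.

1.43×10⁻³ Pa/m

Coriolis parameter at 33°S:
f = 2Ω sin φ = 2 × 7.29×10⁻⁵ × sin 33° = 7.94×10⁻⁵ s⁻¹
Geostrophic balance rearranged: |∂P/∂n| = f ρ V_g
|∂P/∂n| = 7.94×10⁻⁵ × 0.902 × 20.0 = 1.43×10⁻³ Pa/m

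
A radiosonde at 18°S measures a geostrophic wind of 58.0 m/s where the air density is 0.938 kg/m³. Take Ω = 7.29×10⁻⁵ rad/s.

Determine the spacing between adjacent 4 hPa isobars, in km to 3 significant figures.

Coriolis parameter at 18°S:
f = 2Ω sin φ = 2 × 7.29×10⁻⁵ × sin 18° = 4.51×10⁻⁵ s⁻¹
Geostrophic balance rearranged: |∂P/∂n| = f ρ V_g
|∂P/∂n| = 4.51×10⁻⁵ × 0.938 × 58.0 = 2.45×10⁻³ Pa/m
Isobar spacing: Δn = ΔP/|∂P/∂n| = 400 Pa / 2.45×10⁻³ Pa/m = 163188 m ≈ 163 km

163 km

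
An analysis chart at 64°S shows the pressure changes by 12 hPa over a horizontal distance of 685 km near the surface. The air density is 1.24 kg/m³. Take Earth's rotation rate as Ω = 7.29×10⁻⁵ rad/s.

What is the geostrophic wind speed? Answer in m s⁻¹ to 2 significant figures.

11 m s⁻¹

Coriolis parameter at 64°S:
f = 2Ω sin φ = 2 × 7.29×10⁻⁵ × sin 64° = 1.31×10⁻⁴ s⁻¹
Pressure gradient: |∂P/∂n| = 1200 Pa / 685000 m = 1.75×10⁻³ Pa/m
Geostrophic balance (pressure-gradient force = Coriolis force):
V_g = (1/(fρ)) |∂P/∂n| = 1.75×10⁻³ / (1.31×10⁻⁴ × 1.24) = 10.8 m/s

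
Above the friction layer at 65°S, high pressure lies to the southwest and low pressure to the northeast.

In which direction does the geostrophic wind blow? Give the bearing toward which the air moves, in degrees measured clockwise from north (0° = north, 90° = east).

The pressure-gradient force points toward the northeast (bearing 045°).
Geostrophic balance: in the Southern Hemisphere the Coriolis force deflects motion to the left, so the geostrophic wind blows 90° to the left of the pressure-gradient force (low pressure on the right).
Rotating 045° by 90° counterclockwise gives 315° — the wind blows toward the northwest.

315°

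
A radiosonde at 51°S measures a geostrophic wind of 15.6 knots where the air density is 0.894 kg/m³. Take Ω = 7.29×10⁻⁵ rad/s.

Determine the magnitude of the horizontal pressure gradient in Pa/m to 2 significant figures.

Coriolis parameter at 51°S:
f = 2Ω sin φ = 2 × 7.29×10⁻⁵ × sin 51° = 1.13×10⁻⁴ s⁻¹
Wind speed in SI: 15.6 knots = 8.03 m/s
Geostrophic balance rearranged: |∂P/∂n| = f ρ V_g
|∂P/∂n| = 1.13×10⁻⁴ × 0.894 × 8.03 = 8.13×10⁻⁴ Pa/m

8.1×10⁻⁴ Pa/m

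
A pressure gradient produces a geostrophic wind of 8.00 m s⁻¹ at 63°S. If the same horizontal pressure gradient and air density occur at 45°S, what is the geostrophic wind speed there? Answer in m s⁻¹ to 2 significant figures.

10 m s⁻¹

With the same pressure gradient and density, V_g ∝ 1/f ∝ 1/sin φ.
V₂ = V₁ · sin φ₁ / sin φ₂ = 8.00 × sin 63° / sin 45°
V₂ = 8.00 × 0.8910/0.7071 = 10 m s⁻¹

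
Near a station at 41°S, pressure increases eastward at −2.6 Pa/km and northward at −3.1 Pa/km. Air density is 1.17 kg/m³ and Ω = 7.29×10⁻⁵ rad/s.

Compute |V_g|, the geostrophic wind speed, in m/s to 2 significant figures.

36 m/s

Coriolis parameter at 41°S:
f = 2Ω sin φ = 2 × 7.29×10⁻⁵ × sin 41° = 9.57×10⁻⁵ s⁻¹
In the Southern Hemisphere f is negative: f = −9.57×10⁻⁵ s⁻¹.
Component geostrophic relations (x east, y north):
u_g = −(1/(fρ)) ∂P/∂y,  v_g = (1/(fρ)) ∂P/∂x
u_g = −(−3.1×10⁻³)/(−9.57×10⁻⁵ × 1.17) = −27.7 m/s;  v_g = (−2.6×10⁻³)/(−9.57×10⁻⁵ × 1.17) = 23.2 m/s
|V_g| = √(u_g² + v_g²) = 36.2 m/s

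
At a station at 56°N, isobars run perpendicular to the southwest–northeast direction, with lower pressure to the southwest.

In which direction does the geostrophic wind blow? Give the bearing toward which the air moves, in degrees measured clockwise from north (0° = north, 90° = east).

The pressure-gradient force points toward the southwest (bearing 225°).
Geostrophic balance: in the Northern Hemisphere the Coriolis force deflects motion to the right, so the geostrophic wind blows 90° to the right of the pressure-gradient force (low pressure on the left).
Rotating 225° by 90° clockwise gives 315° — the wind blows toward the northwest.

315°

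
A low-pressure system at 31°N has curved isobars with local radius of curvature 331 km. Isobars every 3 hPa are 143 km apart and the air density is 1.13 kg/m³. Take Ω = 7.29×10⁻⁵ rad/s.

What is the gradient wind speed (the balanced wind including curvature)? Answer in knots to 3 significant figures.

29.7 knots

Coriolis parameter at 31°N:
f = 2Ω sin φ = 2 × 7.29×10⁻⁵ × sin 31° = 7.51×10⁻⁵ s⁻¹
Pressure gradient: |∂P/∂n| = 300 Pa / 143000 m = 2.10×10⁻³ Pa/m
Geostrophic speed: V_g = |∂P/∂n|/(fρ) = 2.10×10⁻³/(7.51×10⁻⁵ × 1.13) = 24.7 m/s
Around a low, centrifugal force acts outward with Coriolis, so pressure-gradient force balances both:
(1/ρ)|∂P/∂n| = fV + V²/R  →  V² + fR·V − fR·V_g = 0
With fR = 7.51×10⁻⁵ × 331×10³ m = 24.9 m/s:
V = [−fR + √((fR)² + 4 fR V_g)]/2 = [−24.9 + √(24.9² + 4×24.9×24.7)]/2 = 15.3 m/s
Subgeostrophic (V < V_g = 24.7 m/s), as expected around a low.
Converting: 15.3 m/s × 1.944 = 29.7 knots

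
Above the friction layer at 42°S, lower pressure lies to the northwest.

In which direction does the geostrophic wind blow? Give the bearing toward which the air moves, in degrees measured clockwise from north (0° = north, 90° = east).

225°

The pressure-gradient force points toward the northwest (bearing 315°).
Geostrophic balance: in the Southern Hemisphere the Coriolis force deflects motion to the left, so the geostrophic wind blows 90° to the left of the pressure-gradient force (low pressure on the right).
Rotating 315° by 90° counterclockwise gives 225° — the wind blows toward the southwest.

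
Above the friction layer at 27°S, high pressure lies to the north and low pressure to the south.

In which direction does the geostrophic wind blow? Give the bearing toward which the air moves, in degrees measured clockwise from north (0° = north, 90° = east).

090°

The pressure-gradient force points toward the south (bearing 180°).
Geostrophic balance: in the Southern Hemisphere the Coriolis force deflects motion to the left, so the geostrophic wind blows 90° to the left of the pressure-gradient force (low pressure on the right).
Rotating 180° by 90° counterclockwise gives 090° — the wind blows toward the east.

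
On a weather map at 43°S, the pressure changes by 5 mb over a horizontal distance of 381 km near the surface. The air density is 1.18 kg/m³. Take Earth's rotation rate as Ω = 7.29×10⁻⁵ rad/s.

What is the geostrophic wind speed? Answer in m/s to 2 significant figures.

Coriolis parameter at 43°S:
f = 2Ω sin φ = 2 × 7.29×10⁻⁵ × sin 43° = 9.94×10⁻⁵ s⁻¹
Pressure gradient: |∂P/∂n| = 500 Pa / 381000 m = 1.31×10⁻³ Pa/m
Geostrophic balance (pressure-gradient force = Coriolis force):
V_g = (1/(fρ)) |∂P/∂n| = 1.31×10⁻³ / (9.94×10⁻⁵ × 1.18) = 11.2 m/s

11 m/s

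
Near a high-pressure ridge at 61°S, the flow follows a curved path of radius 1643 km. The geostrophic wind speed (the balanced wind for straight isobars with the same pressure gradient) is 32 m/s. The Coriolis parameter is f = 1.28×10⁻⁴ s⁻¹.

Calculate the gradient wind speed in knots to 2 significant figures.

77 knots

Around a high, pressure-gradient force acts outward with centrifugal, so Coriolis balances both:
fV = (1/ρ)|∂P/∂n| + V²/R  →  V² − fR·V + fR·V_g = 0
With fR = 1.28×10⁻⁴ × 1643×10³ m = 210 m/s:
V = [fR − √((fR)² − 4 fR V_g)]/2 = [210 − √(210² − 4×210×32)]/2 = 39.4 m/s
Supergeostrophic (V > V_g = 32 m/s), as expected around a high.
Converting: 39.4 m/s × 1.944 = 77 knots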